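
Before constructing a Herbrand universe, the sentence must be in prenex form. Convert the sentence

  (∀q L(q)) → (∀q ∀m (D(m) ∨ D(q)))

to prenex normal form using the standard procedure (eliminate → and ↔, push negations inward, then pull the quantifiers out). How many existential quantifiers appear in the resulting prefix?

Rewrite implications/biconditionals: A → B as ¬A ∨ B.
  ¬(∀q L(q)) ∨ (∀q ∀m (D(m) ∨ D(q)))
Drive negations inward (¬∀x A ≡ ∃x ¬A, ¬∃x A ≡ ∀x ¬A, De Morgan for ∧/∨):
  (∃q ¬L(q)) ∨ (∀q ∀m (D(m) ∨ D(q)))
Standardize variables apart so no two quantifiers bind the same name: q↦x1.
  (∃q ¬L(q)) ∨ (∀x1 ∀m (D(m) ∨ D(x1)))
Pull the quantifiers to the front (each side's bound variable is not free in the other side):
  ∃q ∀x1 ∀m (¬L(q) ∨ D(m) ∨ D(x1))
The prefix is ∃q ∀x1 ∀m: 2 universal, 1 existential.

1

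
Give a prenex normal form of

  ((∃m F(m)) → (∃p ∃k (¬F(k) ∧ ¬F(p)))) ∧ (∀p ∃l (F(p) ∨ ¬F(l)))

Rewrite implications/biconditionals: A → B as ¬A ∨ B.
  (¬(∃m F(m)) ∨ (∃p ∃k (¬F(k) ∧ ¬F(p)))) ∧ (∀p ∃l (F(p) ∨ ¬F(l)))
Push ¬ through the quantifiers and connectives to reach negation normal form:
  ((∀m ¬F(m)) ∨ (∃p ∃k (¬F(k) ∧ ¬F(p)))) ∧ (∀p ∃l (F(p) ∨ ¬F(l)))
Give each quantifier a distinct variable: p↦v1.
  ((∀m ¬F(m)) ∨ (∃p ∃k (¬F(k) ∧ ¬F(p)))) ∧ (∀v1 ∃l (F(v1) ∨ ¬F(l)))
Extract every quantifier outward, since the variables are now distinct and don't occur free across branches:
  ∀m ∃p ∃k ∀v1 ∃l ((¬F(m) ∨ ¬F(k) ∧ ¬F(p)) ∧ (F(v1) ∨ ¬F(l)))

∀m ∃p ∃k ∀v1 ∃l ((¬F(m) ∨ ¬F(k) ∧ ¬F(p)) ∧ (F(v1) ∨ ¬F(l)))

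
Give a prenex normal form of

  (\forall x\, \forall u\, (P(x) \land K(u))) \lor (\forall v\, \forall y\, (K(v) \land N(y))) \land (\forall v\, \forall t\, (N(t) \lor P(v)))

\forall x\, \forall u\, \forall v\, \forall y\, \forall b\, \forall t\, (P(x) \land K(u) \lor K(v) \land N(y) \land (N(t) \lor P(b)))

Give each quantifier a distinct variable: v↦b.
  (\forall x\, \forall u\, (P(x) \land K(u))) \lor (\forall v\, \forall y\, (K(v) \land N(y))) \land (\forall b\, \forall t\, (N(t) \lor P(b)))
Extract every quantifier outward, since the variables are now distinct and don't occur free across branches:
  \forall x\, \forall u\, \forall v\, \forall y\, \forall b\, \forall t\, (P(x) \land K(u) \lor K(v) \land N(y) \land (N(t) \lor P(b)))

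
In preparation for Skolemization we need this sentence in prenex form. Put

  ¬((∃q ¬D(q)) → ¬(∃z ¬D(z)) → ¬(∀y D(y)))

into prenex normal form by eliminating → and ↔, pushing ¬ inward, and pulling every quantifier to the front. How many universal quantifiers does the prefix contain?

2

Eliminate → and ↔ using ¬ and ∨.
  ¬(¬(∃q ¬D(q)) ∨ ¬¬(∃z ¬D(z)) ∨ ¬(∀y D(y)))
Push ¬ through the quantifiers and connectives to reach negation normal form:
  (∃q ¬D(q)) ∧ (∀z D(z)) ∧ (∀y D(y))
All bound variables are already distinct, so no renaming is needed.
Pull the quantifiers to the front (each side's bound variable is not free in the other side):
  ∃q ∀z ∀y (¬D(q) ∧ D(z) ∧ D(y))
The prefix is ∃q ∀z ∀y: 2 universal, 1 existential.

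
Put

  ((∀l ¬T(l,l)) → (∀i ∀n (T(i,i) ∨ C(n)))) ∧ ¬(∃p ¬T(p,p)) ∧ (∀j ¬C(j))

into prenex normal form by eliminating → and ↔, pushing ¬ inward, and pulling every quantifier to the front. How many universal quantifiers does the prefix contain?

Eliminate → and ↔ using ¬ and ∨.
  (¬(∀l ¬T(l,l)) ∨ (∀i ∀n (T(i,i) ∨ C(n)))) ∧ ¬(∃p ¬T(p,p)) ∧ (∀j ¬C(j))
Push ¬ through the quantifiers and connectives to reach negation normal form:
  ((∃l T(l,l)) ∨ (∀i ∀n (T(i,i) ∨ C(n)))) ∧ (∀p T(p,p)) ∧ (∀j ¬C(j))
All bound variables are already distinct, so no renaming is needed.
Pull the quantifiers to the front (each side's bound variable is not free in the other side):
  ∃l ∀i ∀n ∀p ∀j ((T(l,l) ∨ T(i,i) ∨ C(n)) ∧ T(p,p) ∧ ¬C(j))
The prefix is ∃l ∀i ∀n ∀p ∀j: 4 universal, 1 existential.

4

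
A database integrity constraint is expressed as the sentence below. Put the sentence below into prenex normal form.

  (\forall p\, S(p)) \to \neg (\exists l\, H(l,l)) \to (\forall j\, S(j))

Rewrite implications/biconditionals: A → B as ¬A ∨ B.
  \neg (\forall p\, S(p)) \lor \neg \neg (\exists l\, H(l,l)) \lor (\forall j\, S(j))
Push ¬ through the quantifiers and connectives to reach negation normal form:
  (\exists p\, \neg S(p)) \lor (\exists l\, H(l,l)) \lor (\forall j\, S(j))
All bound variables are already distinct, so no renaming is needed.
Finally move all quantifiers to the prefix:
  \exists p\, \exists l\, \forall j\, (\neg S(p) \lor H(l,l) \lor S(j))

\exists p\, \exists l\, \forall j\, (\neg S(p) \lor H(l,l) \lor S(j))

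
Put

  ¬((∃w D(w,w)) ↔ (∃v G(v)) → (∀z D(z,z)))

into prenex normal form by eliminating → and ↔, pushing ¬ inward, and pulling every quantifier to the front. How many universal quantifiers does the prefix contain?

3

Rewrite implications/biconditionals: A → B as ¬A ∨ B; A ↔ B as (¬A ∨ B) ∧ (¬B ∨ A).
  ¬((¬(∃w D(w,w)) ∨ ¬(∃v G(v)) ∨ (∀z D(z,z))) ∧ (¬(¬(∃v G(v)) ∨ (∀z D(z,z))) ∨ (∃w D(w,w))))
Move each ¬ inward, flipping quantifiers it crosses:
  (∃w D(w,w)) ∧ (∃v G(v)) ∧ (∃z ¬D(z,z)) ∨ ((∀v ¬G(v)) ∨ (∀z D(z,z))) ∧ (∀w ¬D(w,w))
Give each quantifier a distinct variable: v↦u, z↦w1, w↦x.
  (∃w D(w,w)) ∧ (∃v G(v)) ∧ (∃z ¬D(z,z)) ∨ ((∀u ¬G(u)) ∨ (∀w1 D(w1,w1))) ∧ (∀x ¬D(x,x))
Finally move all quantifiers to the prefix:
  ∃w ∃v ∃z ∀u ∀w1 ∀x (D(w,w) ∧ G(v) ∧ ¬D(z,z) ∨ (¬G(u) ∨ D(w1,w1)) ∧ ¬D(x,x))
The prefix is ∃w ∃v ∃z ∀u ∀w1 ∀x: 3 universal, 3 existential.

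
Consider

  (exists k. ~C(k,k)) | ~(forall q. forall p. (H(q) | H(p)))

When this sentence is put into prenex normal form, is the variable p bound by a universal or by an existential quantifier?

existential

Push ¬ through the quantifiers and connectives to reach negation normal form:
  (exists k. ~C(k,k)) | (exists q. exists p. (~H(q) & ~H(p)))
All bound variables are already distinct, so no renaming is needed.
Extract every quantifier outward, since the variables are now distinct and don't occur free across branches:
  exists k. exists q. exists p. (~C(k,k) | ~H(q) & ~H(p))
The quantifier forall p sits under an odd number of negations, so it flips to exists p.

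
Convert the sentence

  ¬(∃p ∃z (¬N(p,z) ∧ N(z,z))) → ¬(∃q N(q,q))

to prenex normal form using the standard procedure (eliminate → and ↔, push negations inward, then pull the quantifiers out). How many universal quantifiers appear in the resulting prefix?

Eliminate → and ↔ using ¬ and ∨.
  ¬¬(∃p ∃z (¬N(p,z) ∧ N(z,z))) ∨ ¬(∃q N(q,q))
Move each ¬ inward, flipping quantifiers it crosses:
  (∃p ∃z (¬N(p,z) ∧ N(z,z))) ∨ (∀q ¬N(q,q))
All bound variables are already distinct, so no renaming is needed.
Finally move all quantifiers to the prefix:
  ∃p ∃z ∀q (¬N(p,z) ∧ N(z,z) ∨ ¬N(q,q))
The prefix is ∃p ∃z ∀q: 1 universal, 2 existential.

1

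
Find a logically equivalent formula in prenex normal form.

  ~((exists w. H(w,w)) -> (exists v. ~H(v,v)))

exists w. forall v. (H(w,w) & H(v,v))

Rewrite implications/biconditionals: A → B as ¬A ∨ B.
  ~(~(exists w. H(w,w)) | (exists v. ~H(v,v)))
Push ¬ through the quantifiers and connectives to reach negation normal form:
  (exists w. H(w,w)) & (forall v. H(v,v))
All bound variables are already distinct, so no renaming is needed.
Finally move all quantifiers to the prefix:
  exists w. forall v. (H(w,w) & H(v,v))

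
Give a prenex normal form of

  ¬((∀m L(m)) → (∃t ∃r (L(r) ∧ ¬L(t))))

Eliminate → and ↔ using ¬ and ∨.
  ¬(¬(∀m L(m)) ∨ (∃t ∃r (L(r) ∧ ¬L(t))))
Push ¬ through the quantifiers and connectives to reach negation normal form:
  (∀m L(m)) ∧ (∀t ∀r (¬L(r) ∨ L(t)))
Pull the quantifiers to the front (each side's bound variable is not free in the other side):
  ∀m ∀t ∀r (L(m) ∧ (¬L(r) ∨ L(t)))

∀m ∀t ∀r (L(m) ∧ (¬L(r) ∨ L(t)))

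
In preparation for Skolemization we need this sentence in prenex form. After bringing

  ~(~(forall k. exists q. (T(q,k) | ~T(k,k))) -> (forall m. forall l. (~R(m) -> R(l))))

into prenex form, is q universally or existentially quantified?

universal

First replace A → B with ¬A ∨ B.
  ~(~~(forall k. exists q. (T(q,k) | ~T(k,k))) | (forall m. forall l. (~~R(m) | R(l))))
Drive negations inward (¬∀x A ≡ ∃x ¬A, ¬∃x A ≡ ∀x ¬A, De Morgan for ∧/∨):
  (exists k. forall q. (~T(q,k) & T(k,k))) & (exists m. exists l. (~R(m) & ~R(l)))
All bound variables are already distinct, so no renaming is needed.
Finally move all quantifiers to the prefix:
  exists k. forall q. exists m. exists l. (~T(q,k) & T(k,k) & ~R(m) & ~R(l))
The quantifier exists q sits under an odd number of negations (counting the antecedent side of each →), so it flips to forall q.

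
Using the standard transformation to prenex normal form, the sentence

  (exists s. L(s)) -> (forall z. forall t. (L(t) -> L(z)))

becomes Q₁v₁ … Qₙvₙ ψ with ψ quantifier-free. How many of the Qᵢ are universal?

Rewrite implications/biconditionals: A → B as ¬A ∨ B.
  ~(exists s. L(s)) | (forall z. forall t. (~L(t) | L(z)))
Move each ¬ inward, flipping quantifiers it crosses:
  (forall s. ~L(s)) | (forall z. forall t. (~L(t) | L(z)))
Extract every quantifier outward, since the variables are now distinct and don't occur free across branches:
  forall s. forall z. forall t. (~L(s) | ~L(t) | L(z))
The prefix is forall s forall z forall t: 3 universal, 0 existential.

3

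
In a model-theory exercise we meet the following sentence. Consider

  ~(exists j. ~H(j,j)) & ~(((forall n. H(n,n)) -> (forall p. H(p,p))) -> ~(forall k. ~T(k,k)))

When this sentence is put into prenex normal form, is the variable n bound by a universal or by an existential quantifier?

existential

First replace A → B with ¬A ∨ B.
  ~(exists j. ~H(j,j)) & ~(~(~(forall n. H(n,n)) | (forall p. H(p,p))) | ~(forall k. ~T(k,k)))
Push ¬ through the quantifiers and connectives to reach negation normal form:
  (forall j. H(j,j)) & ((exists n. ~H(n,n)) | (forall p. H(p,p))) & (forall k. ~T(k,k))
Extract every quantifier outward, since the variables are now distinct and don't occur free across branches:
  forall j. exists n. forall p. forall k. (H(j,j) & (~H(n,n) | H(p,p)) & ~T(k,k))
The quantifier forall n sits under an odd number of negations (counting the antecedent side of each →), so it flips to exists n.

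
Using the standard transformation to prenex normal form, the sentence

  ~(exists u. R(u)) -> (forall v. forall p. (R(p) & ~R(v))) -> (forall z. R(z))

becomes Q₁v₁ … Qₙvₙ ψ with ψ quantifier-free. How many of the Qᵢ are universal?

1

Rewrite implications/biconditionals: A → B as ¬A ∨ B.
  ~~(exists u. R(u)) | ~(forall v. forall p. (R(p) & ~R(v))) | (forall z. R(z))
Move each ¬ inward, flipping quantifiers it crosses:
  (exists u. R(u)) | (exists v. exists p. (~R(p) | R(v))) | (forall z. R(z))
All bound variables are already distinct, so no renaming is needed.
Extract every quantifier outward, since the variables are now distinct and don't occur free across branches:
  exists u. exists v. exists p. forall z. (R(u) | ~R(p) | R(v) | R(z))
The prefix is exists u exists v exists p forall z: 1 universal, 3 existential.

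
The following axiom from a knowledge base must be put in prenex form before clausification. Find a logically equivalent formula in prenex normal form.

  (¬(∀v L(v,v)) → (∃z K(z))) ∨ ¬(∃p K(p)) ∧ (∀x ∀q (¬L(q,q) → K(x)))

Eliminate → and ↔ using ¬ and ∨.
  ¬¬(∀v L(v,v)) ∨ (∃z K(z)) ∨ ¬(∃p K(p)) ∧ (∀x ∀q (¬¬L(q,q) ∨ K(x)))
Drive negations inward (¬∀x A ≡ ∃x ¬A, ¬∃x A ≡ ∀x ¬A, De Morgan for ∧/∨):
  (∀v L(v,v)) ∨ (∃z K(z)) ∨ (∀p ¬K(p)) ∧ (∀x ∀q (L(q,q) ∨ K(x)))
Extract every quantifier outward, since the variables are now distinct and don't occur free across branches:
  ∀v ∃z ∀p ∀x ∀q (L(v,v) ∨ K(z) ∨ ¬K(p) ∧ (L(q,q) ∨ K(x)))

∀v ∃z ∀p ∀x ∀q (L(v,v) ∨ K(z) ∨ ¬K(p) ∧ (L(q,q) ∨ K(x)))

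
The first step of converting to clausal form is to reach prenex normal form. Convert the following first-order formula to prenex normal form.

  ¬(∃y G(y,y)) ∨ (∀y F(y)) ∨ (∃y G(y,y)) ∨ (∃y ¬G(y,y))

∀y ∀x ∃v1 ∃u (¬G(y,y) ∨ F(x) ∨ G(v1,v1) ∨ ¬G(u,u))

Move each ¬ inward, flipping quantifiers it crosses:
  (∀y ¬G(y,y)) ∨ (∀y F(y)) ∨ (∃y G(y,y)) ∨ (∃y ¬G(y,y))
Standardize variables apart so no two quantifiers bind the same name: y↦x, y↦v1, y↦u.
  (∀y ¬G(y,y)) ∨ (∀x F(x)) ∨ (∃v1 G(v1,v1)) ∨ (∃u ¬G(u,u))
Pull the quantifiers to the front (each side's bound variable is not free in the other side):
  ∀y ∀x ∃v1 ∃u (¬G(y,y) ∨ F(x) ∨ G(v1,v1) ∨ ¬G(u,u))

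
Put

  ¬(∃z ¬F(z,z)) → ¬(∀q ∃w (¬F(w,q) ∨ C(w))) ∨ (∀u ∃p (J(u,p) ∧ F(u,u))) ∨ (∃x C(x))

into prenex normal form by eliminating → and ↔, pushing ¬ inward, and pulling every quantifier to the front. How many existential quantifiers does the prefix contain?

4

First replace A → B with ¬A ∨ B.
  ¬¬(∃z ¬F(z,z)) ∨ ¬(∀q ∃w (¬F(w,q) ∨ C(w))) ∨ (∀u ∃p (J(u,p) ∧ F(u,u))) ∨ (∃x C(x))
Move each ¬ inward, flipping quantifiers it crosses:
  (∃z ¬F(z,z)) ∨ (∃q ∀w (F(w,q) ∧ ¬C(w))) ∨ (∀u ∃p (J(u,p) ∧ F(u,u))) ∨ (∃x C(x))
Finally move all quantifiers to the prefix:
  ∃z ∃q ∀w ∀u ∃p ∃x (¬F(z,z) ∨ F(w,q) ∧ ¬C(w) ∨ J(u,p) ∧ F(u,u) ∨ C(x))
The prefix is ∃z ∃q ∀w ∀u ∃p ∃x: 2 universal, 4 existential.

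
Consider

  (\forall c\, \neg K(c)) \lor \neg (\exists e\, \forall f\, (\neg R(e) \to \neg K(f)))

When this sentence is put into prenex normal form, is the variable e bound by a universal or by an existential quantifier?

Rewrite implications/biconditionals: A → B as ¬A ∨ B.
  (\forall c\, \neg K(c)) \lor \neg (\exists e\, \forall f\, (\neg \neg R(e) \lor \neg K(f)))
Move each ¬ inward, flipping quantifiers it crosses:
  (\forall c\, \neg K(c)) \lor (\forall e\, \exists f\, (\neg R(e) \land K(f)))
All bound variables are already distinct, so no renaming is needed.
Extract every quantifier outward, since the variables are now distinct and don't occur free across branches:
  \forall c\, \forall e\, \exists f\, (\neg K(c) \lor \neg R(e) \land K(f))
The quantifier \exists e sits under an odd number of negations (counting the antecedent side of each →), so it flips to \forall e.

universal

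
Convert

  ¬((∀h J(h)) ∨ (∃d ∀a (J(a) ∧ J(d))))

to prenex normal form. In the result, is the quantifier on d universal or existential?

Move each ¬ inward, flipping quantifiers it crosses:
  (∃h ¬J(h)) ∧ (∀d ∃a (¬J(a) ∨ ¬J(d)))
All bound variables are already distinct, so no renaming is needed.
Finally move all quantifiers to the prefix:
  ∃h ∀d ∃a (¬J(h) ∧ (¬J(a) ∨ ¬J(d)))
The quantifier ∃d sits under an odd number of negations, so it flips to ∀d.

universal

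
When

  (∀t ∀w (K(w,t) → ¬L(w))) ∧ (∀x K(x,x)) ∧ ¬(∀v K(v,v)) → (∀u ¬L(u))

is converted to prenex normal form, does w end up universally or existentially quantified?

existential

First replace A → B with ¬A ∨ B.
  ¬((∀t ∀w (¬K(w,t) ∨ ¬L(w))) ∧ (∀x K(x,x)) ∧ ¬(∀v K(v,v))) ∨ (∀u ¬L(u))
Drive negations inward (¬∀x A ≡ ∃x ¬A, ¬∃x A ≡ ∀x ¬A, De Morgan for ∧/∨):
  (∃t ∃w (K(w,t) ∧ L(w))) ∨ (∃x ¬K(x,x)) ∨ (∀v K(v,v)) ∨ (∀u ¬L(u))
All bound variables are already distinct, so no renaming is needed.
Finally move all quantifiers to the prefix:
  ∃t ∃w ∃x ∀v ∀u (K(w,t) ∧ L(w) ∨ ¬K(x,x) ∨ K(v,v) ∨ ¬L(u))
The quantifier ∀w sits under an odd number of negations (counting the antecedent side of each →), so it flips to ∃w.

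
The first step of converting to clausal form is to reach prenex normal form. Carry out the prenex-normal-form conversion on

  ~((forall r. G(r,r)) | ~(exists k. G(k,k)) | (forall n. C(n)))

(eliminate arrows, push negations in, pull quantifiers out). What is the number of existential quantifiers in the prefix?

Push ¬ through the quantifiers and connectives to reach negation normal form:
  (exists r. ~G(r,r)) & (exists k. G(k,k)) & (exists n. ~C(n))
Pull the quantifiers to the front (each side's bound variable is not free in the other side):
  exists r. exists k. exists n. (~G(r,r) & G(k,k) & ~C(n))
The prefix is exists r exists k exists n: 0 universal, 3 existential.

3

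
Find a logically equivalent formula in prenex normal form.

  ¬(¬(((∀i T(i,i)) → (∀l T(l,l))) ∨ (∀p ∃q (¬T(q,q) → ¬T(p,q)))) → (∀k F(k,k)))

∀i ∃l ∃p ∀q ∃k (T(i,i) ∧ ¬T(l,l) ∧ ¬T(q,q) ∧ T(p,q) ∧ ¬F(k,k))

Rewrite implications/biconditionals: A → B as ¬A ∨ B.
  ¬(¬¬(¬(∀i T(i,i)) ∨ (∀l T(l,l)) ∨ (∀p ∃q (¬¬T(q,q) ∨ ¬T(p,q)))) ∨ (∀k F(k,k)))
Push ¬ through the quantifiers and connectives to reach negation normal form:
  (∀i T(i,i)) ∧ (∃l ¬T(l,l)) ∧ (∃p ∀q (¬T(q,q) ∧ T(p,q))) ∧ (∃k ¬F(k,k))
All bound variables are already distinct, so no renaming is needed.
Extract every quantifier outward, since the variables are now distinct and don't occur free across branches:
  ∀i ∃l ∃p ∀q ∃k (T(i,i) ∧ ¬T(l,l) ∧ ¬T(q,q) ∧ T(p,q) ∧ ¬F(k,k))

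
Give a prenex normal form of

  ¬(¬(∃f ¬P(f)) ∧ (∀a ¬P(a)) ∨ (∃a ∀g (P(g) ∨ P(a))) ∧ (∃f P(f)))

∃f ∃a ∀y1 ∃g ∀p ((¬P(f) ∨ P(a)) ∧ (¬P(g) ∧ ¬P(y1) ∨ ¬P(p)))

Drive negations inward (¬∀x A ≡ ∃x ¬A, ¬∃x A ≡ ∀x ¬A, De Morgan for ∧/∨):
  ((∃f ¬P(f)) ∨ (∃a P(a))) ∧ ((∀a ∃g (¬P(g) ∧ ¬P(a))) ∨ (∀f ¬P(f)))
Standardize variables apart so no two quantifiers bind the same name: a↦y1, f↦p.
  ((∃f ¬P(f)) ∨ (∃a P(a))) ∧ ((∀y1 ∃g (¬P(g) ∧ ¬P(y1))) ∨ (∀p ¬P(p)))
Extract every quantifier outward, since the variables are now distinct and don't occur free across branches:
  ∃f ∃a ∀y1 ∃g ∀p ((¬P(f) ∨ P(a)) ∧ (¬P(g) ∧ ¬P(y1) ∨ ¬P(p)))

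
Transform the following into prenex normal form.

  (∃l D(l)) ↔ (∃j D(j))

Eliminate → and ↔ using ¬ and ∨; A ↔ B as (¬A ∨ B) ∧ (¬B ∨ A).
  (¬(∃l D(l)) ∨ (∃j D(j))) ∧ (¬(∃j D(j)) ∨ (∃l D(l)))
Drive negations inward (¬∀x A ≡ ∃x ¬A, ¬∃x A ≡ ∀x ¬A, De Morgan for ∧/∨):
  ((∀l ¬D(l)) ∨ (∃j D(j))) ∧ ((∀j ¬D(j)) ∨ (∃l D(l)))
Standardize variables apart so no two quantifiers bind the same name: j↦z, l↦w1.
  ((∀l ¬D(l)) ∨ (∃j D(j))) ∧ ((∀z ¬D(z)) ∨ (∃w1 D(w1)))
Finally move all quantifiers to the prefix:
  ∀l ∃j ∀z ∃w1 ((¬D(l) ∨ D(j)) ∧ (¬D(z) ∨ D(w1)))

∀l ∃j ∀z ∃w1 ((¬D(l) ∨ D(j)) ∧ (¬D(z) ∨ D(w1)))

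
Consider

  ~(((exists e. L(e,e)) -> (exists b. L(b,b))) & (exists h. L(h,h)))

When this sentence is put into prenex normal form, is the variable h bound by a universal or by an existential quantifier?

universal

First replace A → B with ¬A ∨ B.
  ~((~(exists e. L(e,e)) | (exists b. L(b,b))) & (exists h. L(h,h)))
Drive negations inward (¬∀x A ≡ ∃x ¬A, ¬∃x A ≡ ∀x ¬A, De Morgan for ∧/∨):
  (exists e. L(e,e)) & (forall b. ~L(b,b)) | (forall h. ~L(h,h))
Pull the quantifiers to the front (each side's bound variable is not free in the other side):
  exists e. forall b. forall h. (L(e,e) & ~L(b,b) | ~L(h,h))
The quantifier exists h sits under an odd number of negations (counting the antecedent side of each →), so it flips to forall h.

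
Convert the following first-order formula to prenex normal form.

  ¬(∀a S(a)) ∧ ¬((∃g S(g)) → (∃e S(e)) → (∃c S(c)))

∃a ∃g ∃e ∀c (¬S(a) ∧ S(g) ∧ S(e) ∧ ¬S(c))

Rewrite implications/biconditionals: A → B as ¬A ∨ B.
  ¬(∀a S(a)) ∧ ¬(¬(∃g S(g)) ∨ ¬(∃e S(e)) ∨ (∃c S(c)))
Drive negations inward (¬∀x A ≡ ∃x ¬A, ¬∃x A ≡ ∀x ¬A, De Morgan for ∧/∨):
  (∃a ¬S(a)) ∧ (∃g S(g)) ∧ (∃e S(e)) ∧ (∀c ¬S(c))
Finally move all quantifiers to the prefix:
  ∃a ∃g ∃e ∀c (¬S(a) ∧ S(g) ∧ S(e) ∧ ¬S(c))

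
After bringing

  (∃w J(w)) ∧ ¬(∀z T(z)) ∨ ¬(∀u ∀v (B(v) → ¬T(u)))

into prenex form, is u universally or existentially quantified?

existential

First replace A → B with ¬A ∨ B.
  (∃w J(w)) ∧ ¬(∀z T(z)) ∨ ¬(∀u ∀v (¬B(v) ∨ ¬T(u)))
Push ¬ through the quantifiers and connectives to reach negation normal form:
  (∃w J(w)) ∧ (∃z ¬T(z)) ∨ (∃u ∃v (B(v) ∧ T(u)))
All bound variables are already distinct, so no renaming is needed.
Finally move all quantifiers to the prefix:
  ∃w ∃z ∃u ∃v (J(w) ∧ ¬T(z) ∨ B(v) ∧ T(u))
The quantifier ∀u sits under an odd number of negations (counting the antecedent side of each →), so it flips to ∃u.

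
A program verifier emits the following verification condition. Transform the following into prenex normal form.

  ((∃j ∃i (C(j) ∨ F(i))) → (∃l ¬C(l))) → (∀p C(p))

Rewrite implications/biconditionals: A → B as ¬A ∨ B.
  ¬(¬(∃j ∃i (C(j) ∨ F(i))) ∨ (∃l ¬C(l))) ∨ (∀p C(p))
Move each ¬ inward, flipping quantifiers it crosses:
  (∃j ∃i (C(j) ∨ F(i))) ∧ (∀l C(l)) ∨ (∀p C(p))
Finally move all quantifiers to the prefix:
  ∃j ∃i ∀l ∀p ((C(j) ∨ F(i)) ∧ C(l) ∨ C(p))

∃j ∃i ∀l ∀p ((C(j) ∨ F(i)) ∧ C(l) ∨ C(p))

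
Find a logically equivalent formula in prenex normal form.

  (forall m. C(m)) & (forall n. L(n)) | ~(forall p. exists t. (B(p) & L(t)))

Drive negations inward (¬∀x A ≡ ∃x ¬A, ¬∃x A ≡ ∀x ¬A, De Morgan for ∧/∨):
  (forall m. C(m)) & (forall n. L(n)) | (exists p. forall t. (~B(p) | ~L(t)))
Pull the quantifiers to the front (each side's bound variable is not free in the other side):
  forall m. forall n. exists p. forall t. (C(m) & L(n) | ~B(p) | ~L(t))

forall m. forall n. exists p. forall t. (C(m) & L(n) | ~B(p) | ~L(t))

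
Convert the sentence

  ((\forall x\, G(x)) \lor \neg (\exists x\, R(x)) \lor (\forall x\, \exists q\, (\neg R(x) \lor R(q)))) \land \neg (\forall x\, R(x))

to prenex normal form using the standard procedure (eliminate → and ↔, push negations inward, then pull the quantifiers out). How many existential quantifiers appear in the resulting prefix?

Drive negations inward (¬∀x A ≡ ∃x ¬A, ¬∃x A ≡ ∀x ¬A, De Morgan for ∧/∨):
  ((\forall x\, G(x)) \lor (\forall x\, \neg R(x)) \lor (\forall x\, \exists q\, (\neg R(x) \lor R(q)))) \land (\exists x\, \neg R(x))
Give each quantifier a distinct variable: x↦y1, x↦w, x↦z1.
  ((\forall x\, G(x)) \lor (\forall y1\, \neg R(y1)) \lor (\forall w\, \exists q\, (\neg R(w) \lor R(q)))) \land (\exists z1\, \neg R(z1))
Extract every quantifier outward, since the variables are now distinct and don't occur free across branches:
  \forall x\, \forall y1\, \forall w\, \exists q\, \exists z1\, ((G(x) \lor \neg R(y1) \lor \neg R(w) \lor R(q)) \land \neg R(z1))
The prefix is \forall x \forall y1 \forall w \exists q \exists z1: 3 universal, 2 existential.

2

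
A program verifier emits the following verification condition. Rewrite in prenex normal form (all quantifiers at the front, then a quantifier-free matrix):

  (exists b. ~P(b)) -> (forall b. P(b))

forall b. forall v. (P(b) | P(v))

Eliminate → and ↔ using ¬ and ∨.
  ~(exists b. ~P(b)) | (forall b. P(b))
Drive negations inward (¬∀x A ≡ ∃x ¬A, ¬∃x A ≡ ∀x ¬A, De Morgan for ∧/∨):
  (forall b. P(b)) | (forall b. P(b))
Give each quantifier a distinct variable: b↦v.
  (forall b. P(b)) | (forall v. P(v))
Pull the quantifiers to the front (each side's bound variable is not free in the other side):
  forall b. forall v. (P(b) | P(v))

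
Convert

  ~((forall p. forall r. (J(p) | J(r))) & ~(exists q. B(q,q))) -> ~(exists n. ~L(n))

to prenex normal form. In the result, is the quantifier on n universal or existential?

universal

Rewrite implications/biconditionals: A → B as ¬A ∨ B.
  ~~((forall p. forall r. (J(p) | J(r))) & ~(exists q. B(q,q))) | ~(exists n. ~L(n))
Drive negations inward (¬∀x A ≡ ∃x ¬A, ¬∃x A ≡ ∀x ¬A, De Morgan for ∧/∨):
  (forall p. forall r. (J(p) | J(r))) & (forall q. ~B(q,q)) | (forall n. L(n))
All bound variables are already distinct, so no renaming is needed.
Pull the quantifiers to the front (each side's bound variable is not free in the other side):
  forall p. forall r. forall q. forall n. ((J(p) | J(r)) & ~B(q,q) | L(n))
The quantifier exists n sits under an odd number of negations (counting the antecedent side of each →), so it flips to forall n.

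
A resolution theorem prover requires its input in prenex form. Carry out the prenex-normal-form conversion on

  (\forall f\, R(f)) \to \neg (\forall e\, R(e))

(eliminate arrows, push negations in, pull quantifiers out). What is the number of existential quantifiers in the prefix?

2

Rewrite implications/biconditionals: A → B as ¬A ∨ B.
  \neg (\forall f\, R(f)) \lor \neg (\forall e\, R(e))
Drive negations inward (¬∀x A ≡ ∃x ¬A, ¬∃x A ≡ ∀x ¬A, De Morgan for ∧/∨):
  (\exists f\, \neg R(f)) \lor (\exists e\, \neg R(e))
All bound variables are already distinct, so no renaming is needed.
Extract every quantifier outward, since the variables are now distinct and don't occur free across branches:
  \exists f\, \exists e\, (\neg R(f) \lor \neg R(e))
The prefix is \exists f \exists e: 0 universal, 2 existential.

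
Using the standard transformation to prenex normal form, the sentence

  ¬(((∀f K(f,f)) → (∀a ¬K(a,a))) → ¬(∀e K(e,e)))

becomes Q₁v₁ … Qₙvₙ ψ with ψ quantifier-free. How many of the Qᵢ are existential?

First replace A → B with ¬A ∨ B.
  ¬(¬(¬(∀f K(f,f)) ∨ (∀a ¬K(a,a))) ∨ ¬(∀e K(e,e)))
Push ¬ through the quantifiers and connectives to reach negation normal form:
  ((∃f ¬K(f,f)) ∨ (∀a ¬K(a,a))) ∧ (∀e K(e,e))
Extract every quantifier outward, since the variables are now distinct and don't occur free across branches:
  ∃f ∀a ∀e ((¬K(f,f) ∨ ¬K(a,a)) ∧ K(e,e))
The prefix is ∃f ∀a ∀e: 2 universal, 1 existential.

1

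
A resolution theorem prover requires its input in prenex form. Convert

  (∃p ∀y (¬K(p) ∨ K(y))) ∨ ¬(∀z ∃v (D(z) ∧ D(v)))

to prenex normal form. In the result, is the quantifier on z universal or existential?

existential

Drive negations inward (¬∀x A ≡ ∃x ¬A, ¬∃x A ≡ ∀x ¬A, De Morgan for ∧/∨):
  (∃p ∀y (¬K(p) ∨ K(y))) ∨ (∃z ∀v (¬D(z) ∨ ¬D(v)))
All bound variables are already distinct, so no renaming is needed.
Pull the quantifiers to the front (each side's bound variable is not free in the other side):
  ∃p ∀y ∃z ∀v (¬K(p) ∨ K(y) ∨ ¬D(z) ∨ ¬D(v))
The quantifier ∀z sits under an odd number of negations, so it flips to ∃z.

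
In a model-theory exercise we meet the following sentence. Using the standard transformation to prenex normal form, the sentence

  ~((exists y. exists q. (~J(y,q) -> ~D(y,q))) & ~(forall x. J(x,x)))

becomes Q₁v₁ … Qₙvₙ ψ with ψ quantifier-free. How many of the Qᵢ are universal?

3

Rewrite implications/biconditionals: A → B as ¬A ∨ B.
  ~((exists y. exists q. (~~J(y,q) | ~D(y,q))) & ~(forall x. J(x,x)))
Push ¬ through the quantifiers and connectives to reach negation normal form:
  (forall y. forall q. (~J(y,q) & D(y,q))) | (forall x. J(x,x))
All bound variables are already distinct, so no renaming is needed.
Pull the quantifiers to the front (each side's bound variable is not free in the other side):
  forall y. forall q. forall x. (~J(y,q) & D(y,q) | J(x,x))
The prefix is forall y forall q forall x: 3 universal, 0 existential.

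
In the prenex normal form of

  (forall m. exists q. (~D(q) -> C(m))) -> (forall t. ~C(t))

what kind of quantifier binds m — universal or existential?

Rewrite implications/biconditionals: A → B as ¬A ∨ B.
  ~(forall m. exists q. (~~D(q) | C(m))) | (forall t. ~C(t))
Move each ¬ inward, flipping quantifiers it crosses:
  (exists m. forall q. (~D(q) & ~C(m))) | (forall t. ~C(t))
Extract every quantifier outward, since the variables are now distinct and don't occur free across branches:
  exists m. forall q. forall t. (~D(q) & ~C(m) | ~C(t))
The quantifier forall m sits under an odd number of negations (counting the antecedent side of each →), so it flips to exists m.

existential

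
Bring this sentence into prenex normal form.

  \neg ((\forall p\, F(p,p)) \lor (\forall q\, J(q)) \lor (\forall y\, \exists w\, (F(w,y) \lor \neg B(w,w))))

\exists p\, \exists q\, \exists y\, \forall w\, (\neg F(p,p) \land \neg J(q) \land \neg F(w,y) \land B(w,w))

Move each ¬ inward, flipping quantifiers it crosses:
  (\exists p\, \neg F(p,p)) \land (\exists q\, \neg J(q)) \land (\exists y\, \forall w\, (\neg F(w,y) \land B(w,w)))
Finally move all quantifiers to the prefix:
  \exists p\, \exists q\, \exists y\, \forall w\, (\neg F(p,p) \land \neg J(q) \land \neg F(w,y) \land B(w,w))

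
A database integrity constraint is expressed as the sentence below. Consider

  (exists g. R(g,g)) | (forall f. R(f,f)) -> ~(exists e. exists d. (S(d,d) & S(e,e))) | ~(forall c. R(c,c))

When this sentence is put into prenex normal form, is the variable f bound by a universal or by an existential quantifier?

First replace A → B with ¬A ∨ B.
  ~((exists g. R(g,g)) | (forall f. R(f,f))) | ~(exists e. exists d. (S(d,d) & S(e,e))) | ~(forall c. R(c,c))
Drive negations inward (¬∀x A ≡ ∃x ¬A, ¬∃x A ≡ ∀x ¬A, De Morgan for ∧/∨):
  (forall g. ~R(g,g)) & (exists f. ~R(f,f)) | (forall e. forall d. (~S(d,d) | ~S(e,e))) | (exists c. ~R(c,c))
Finally move all quantifiers to the prefix:
  forall g. exists f. forall e. forall d. exists c. (~R(g,g) & ~R(f,f) | ~S(d,d) | ~S(e,e) | ~R(c,c))
The quantifier forall f sits under an odd number of negations (counting the antecedent side of each →), so it flips to exists f.

existential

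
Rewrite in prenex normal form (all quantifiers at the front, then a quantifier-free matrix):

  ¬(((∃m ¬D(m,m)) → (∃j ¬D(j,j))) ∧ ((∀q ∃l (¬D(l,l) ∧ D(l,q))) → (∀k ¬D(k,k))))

Rewrite implications/biconditionals: A → B as ¬A ∨ B.
  ¬((¬(∃m ¬D(m,m)) ∨ (∃j ¬D(j,j))) ∧ (¬(∀q ∃l (¬D(l,l) ∧ D(l,q))) ∨ (∀k ¬D(k,k))))
Drive negations inward (¬∀x A ≡ ∃x ¬A, ¬∃x A ≡ ∀x ¬A, De Morgan for ∧/∨):
  (∃m ¬D(m,m)) ∧ (∀j D(j,j)) ∨ (∀q ∃l (¬D(l,l) ∧ D(l,q))) ∧ (∃k D(k,k))
All bound variables are already distinct, so no renaming is needed.
Pull the quantifiers to the front (each side's bound variable is not free in the other side):
  ∃m ∀j ∀q ∃l ∃k (¬D(m,m) ∧ D(j,j) ∨ ¬D(l,l) ∧ D(l,q) ∧ D(k,k))

∃m ∀j ∀q ∃l ∃k (¬D(m,m) ∧ D(j,j) ∨ ¬D(l,l) ∧ D(l,q) ∧ D(k,k))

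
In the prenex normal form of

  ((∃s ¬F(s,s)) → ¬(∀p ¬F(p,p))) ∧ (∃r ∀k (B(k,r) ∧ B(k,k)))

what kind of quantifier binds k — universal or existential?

universal

First replace A → B with ¬A ∨ B.
  (¬(∃s ¬F(s,s)) ∨ ¬(∀p ¬F(p,p))) ∧ (∃r ∀k (B(k,r) ∧ B(k,k)))
Drive negations inward (¬∀x A ≡ ∃x ¬A, ¬∃x A ≡ ∀x ¬A, De Morgan for ∧/∨):
  ((∀s F(s,s)) ∨ (∃p F(p,p))) ∧ (∃r ∀k (B(k,r) ∧ B(k,k)))
All bound variables are already distinct, so no renaming is needed.
Extract every quantifier outward, since the variables are now distinct and don't occur free across branches:
  ∀s ∃p ∃r ∀k ((F(s,s) ∨ F(p,p)) ∧ B(k,r) ∧ B(k,k))
The quantifier ∀k sits under an even number of negations (counting the antecedent side of each →), so it remains universal.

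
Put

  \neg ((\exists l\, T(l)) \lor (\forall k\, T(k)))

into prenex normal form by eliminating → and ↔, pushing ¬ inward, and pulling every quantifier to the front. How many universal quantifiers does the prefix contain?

1

Push ¬ through the quantifiers and connectives to reach negation normal form:
  (\forall l\, \neg T(l)) \land (\exists k\, \neg T(k))
Extract every quantifier outward, since the variables are now distinct and don't occur free across branches:
  \forall l\, \exists k\, (\neg T(l) \land \neg T(k))
The prefix is \forall l \exists k: 1 universal, 1 existential.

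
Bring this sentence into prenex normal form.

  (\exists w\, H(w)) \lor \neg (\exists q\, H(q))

Move each ¬ inward, flipping quantifiers it crosses:
  (\exists w\, H(w)) \lor (\forall q\, \neg H(q))
All bound variables are already distinct, so no renaming is needed.
Pull the quantifiers to the front (each side's bound variable is not free in the other side):
  \exists w\, \forall q\, (H(w) \lor \neg H(q))

\exists w\, \forall q\, (H(w) \lor \neg H(q))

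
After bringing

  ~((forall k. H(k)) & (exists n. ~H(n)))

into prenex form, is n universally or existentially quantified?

universal

Drive negations inward (¬∀x A ≡ ∃x ¬A, ¬∃x A ≡ ∀x ¬A, De Morgan for ∧/∨):
  (exists k. ~H(k)) | (forall n. H(n))
All bound variables are already distinct, so no renaming is needed.
Finally move all quantifiers to the prefix:
  exists k. forall n. (~H(k) | H(n))
The quantifier exists n sits under an odd number of negations, so it flips to forall n.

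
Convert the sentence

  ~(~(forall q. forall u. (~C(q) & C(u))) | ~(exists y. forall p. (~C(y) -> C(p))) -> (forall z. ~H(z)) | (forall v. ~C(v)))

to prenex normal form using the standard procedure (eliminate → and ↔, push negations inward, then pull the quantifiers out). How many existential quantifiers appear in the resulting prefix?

Eliminate → and ↔ using ¬ and ∨.
  ~(~(~(forall q. forall u. (~C(q) & C(u))) | ~(exists y. forall p. (~~C(y) | C(p)))) | (forall z. ~H(z)) | (forall v. ~C(v)))
Push ¬ through the quantifiers and connectives to reach negation normal form:
  ((exists q. exists u. (C(q) | ~C(u))) | (forall y. exists p. (~C(y) & ~C(p)))) & (exists z. H(z)) & (exists v. C(v))
Finally move all quantifiers to the prefix:
  exists q. exists u. forall y. exists p. exists z. exists v. ((C(q) | ~C(u) | ~C(y) & ~C(p)) & H(z) & C(v))
The prefix is exists q exists u forall y exists p exists z exists v: 1 universal, 5 existential.

5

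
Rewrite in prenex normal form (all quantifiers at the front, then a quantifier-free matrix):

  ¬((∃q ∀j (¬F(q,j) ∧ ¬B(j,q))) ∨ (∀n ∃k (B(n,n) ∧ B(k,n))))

∀q ∃j ∃n ∀k ((F(q,j) ∨ B(j,q)) ∧ (¬B(n,n) ∨ ¬B(k,n)))

Drive negations inward (¬∀x A ≡ ∃x ¬A, ¬∃x A ≡ ∀x ¬A, De Morgan for ∧/∨):
  (∀q ∃j (F(q,j) ∨ B(j,q))) ∧ (∃n ∀k (¬B(n,n) ∨ ¬B(k,n)))
All bound variables are already distinct, so no renaming is needed.
Pull the quantifiers to the front (each side's bound variable is not free in the other side):
  ∀q ∃j ∃n ∀k ((F(q,j) ∨ B(j,q)) ∧ (¬B(n,n) ∨ ¬B(k,n)))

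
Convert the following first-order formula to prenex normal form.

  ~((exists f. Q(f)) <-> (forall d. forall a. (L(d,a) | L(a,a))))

Eliminate → and ↔ using ¬ and ∨; A ↔ B as (¬A ∨ B) ∧ (¬B ∨ A).
  ~((~(exists f. Q(f)) | (forall d. forall a. (L(d,a) | L(a,a)))) & (~(forall d. forall a. (L(d,a) | L(a,a))) | (exists f. Q(f))))
Push ¬ through the quantifiers and connectives to reach negation normal form:
  (exists f. Q(f)) & (exists d. exists a. (~L(d,a) & ~L(a,a))) | (forall d. forall a. (L(d,a) | L(a,a))) & (forall f. ~Q(f))
Rename bound variables to avoid capture: d↦w, a↦v1, f↦x.
  (exists f. Q(f)) & (exists d. exists a. (~L(d,a) & ~L(a,a))) | (forall w. forall v1. (L(w,v1) | L(v1,v1))) & (forall x. ~Q(x))
Extract every quantifier outward, since the variables are now distinct and don't occur free across branches:
  exists f. exists d. exists a. forall w. forall v1. forall x. (Q(f) & ~L(d,a) & ~L(a,a) | (L(w,v1) | L(v1,v1)) & ~Q(x))

exists f. exists d. exists a. forall w. forall v1. forall x. (Q(f) & ~L(d,a) & ~L(a,a) | (L(w,v1) | L(v1,v1)) & ~Q(x))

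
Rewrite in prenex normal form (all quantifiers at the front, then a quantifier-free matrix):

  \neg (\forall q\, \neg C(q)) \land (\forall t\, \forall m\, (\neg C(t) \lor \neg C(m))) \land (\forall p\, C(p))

Drive negations inward (¬∀x A ≡ ∃x ¬A, ¬∃x A ≡ ∀x ¬A, De Morgan for ∧/∨):
  (\exists q\, C(q)) \land (\forall t\, \forall m\, (\neg C(t) \lor \neg C(m))) \land (\forall p\, C(p))
Extract every quantifier outward, since the variables are now distinct and don't occur free across branches:
  \exists q\, \forall t\, \forall m\, \forall p\, (C(q) \land (\neg C(t) \lor \neg C(m)) \land C(p))

\exists q\, \forall t\, \forall m\, \forall p\, (C(q) \land (\neg C(t) \lor \neg C(m)) \land C(p))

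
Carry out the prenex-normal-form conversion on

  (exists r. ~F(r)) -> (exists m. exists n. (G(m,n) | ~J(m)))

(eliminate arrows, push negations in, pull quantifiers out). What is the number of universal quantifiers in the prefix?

Eliminate → and ↔ using ¬ and ∨.
  ~(exists r. ~F(r)) | (exists m. exists n. (G(m,n) | ~J(m)))
Move each ¬ inward, flipping quantifiers it crosses:
  (forall r. F(r)) | (exists m. exists n. (G(m,n) | ~J(m)))
Extract every quantifier outward, since the variables are now distinct and don't occur free across branches:
  forall r. exists m. exists n. (F(r) | G(m,n) | ~J(m))
The prefix is forall r exists m exists n: 1 universal, 2 existential.

1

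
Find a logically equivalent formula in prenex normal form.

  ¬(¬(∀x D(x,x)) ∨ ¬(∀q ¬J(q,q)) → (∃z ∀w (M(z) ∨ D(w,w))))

First replace A → B with ¬A ∨ B.
  ¬(¬(¬(∀x D(x,x)) ∨ ¬(∀q ¬J(q,q))) ∨ (∃z ∀w (M(z) ∨ D(w,w))))
Drive negations inward (¬∀x A ≡ ∃x ¬A, ¬∃x A ≡ ∀x ¬A, De Morgan for ∧/∨):
  ((∃x ¬D(x,x)) ∨ (∃q J(q,q))) ∧ (∀z ∃w (¬M(z) ∧ ¬D(w,w)))
All bound variables are already distinct, so no renaming is needed.
Finally move all quantifiers to the prefix:
  ∃x ∃q ∀z ∃w ((¬D(x,x) ∨ J(q,q)) ∧ ¬M(z) ∧ ¬D(w,w))

∃x ∃q ∀z ∃w ((¬D(x,x) ∨ J(q,q)) ∧ ¬M(z) ∧ ¬D(w,w))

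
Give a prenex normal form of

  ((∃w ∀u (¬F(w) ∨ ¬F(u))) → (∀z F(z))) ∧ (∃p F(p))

∀w ∃u ∀z ∃p ((F(w) ∧ F(u) ∨ F(z)) ∧ F(p))

Eliminate → and ↔ using ¬ and ∨.
  (¬(∃w ∀u (¬F(w) ∨ ¬F(u))) ∨ (∀z F(z))) ∧ (∃p F(p))
Move each ¬ inward, flipping quantifiers it crosses:
  ((∀w ∃u (F(w) ∧ F(u))) ∨ (∀z F(z))) ∧ (∃p F(p))
Extract every quantifier outward, since the variables are now distinct and don't occur free across branches:
  ∀w ∃u ∀z ∃p ((F(w) ∧ F(u) ∨ F(z)) ∧ F(p))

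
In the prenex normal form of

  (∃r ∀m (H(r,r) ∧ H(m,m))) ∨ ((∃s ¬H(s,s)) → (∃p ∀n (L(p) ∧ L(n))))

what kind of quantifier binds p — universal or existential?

existential

Eliminate → and ↔ using ¬ and ∨.
  (∃r ∀m (H(r,r) ∧ H(m,m))) ∨ ¬(∃s ¬H(s,s)) ∨ (∃p ∀n (L(p) ∧ L(n)))
Push ¬ through the quantifiers and connectives to reach negation normal form:
  (∃r ∀m (H(r,r) ∧ H(m,m))) ∨ (∀s H(s,s)) ∨ (∃p ∀n (L(p) ∧ L(n)))
All bound variables are already distinct, so no renaming is needed.
Pull the quantifiers to the front (each side's bound variable is not free in the other side):
  ∃r ∀m ∀s ∃p ∀n (H(r,r) ∧ H(m,m) ∨ H(s,s) ∨ L(p) ∧ L(n))
The quantifier ∃p sits under an even number of negations (counting the antecedent side of each →), so it remains existential.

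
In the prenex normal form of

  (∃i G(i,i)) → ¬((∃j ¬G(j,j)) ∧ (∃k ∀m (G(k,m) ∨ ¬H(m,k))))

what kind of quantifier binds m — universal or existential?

existential

Eliminate → and ↔ using ¬ and ∨.
  ¬(∃i G(i,i)) ∨ ¬((∃j ¬G(j,j)) ∧ (∃k ∀m (G(k,m) ∨ ¬H(m,k))))
Push ¬ through the quantifiers and connectives to reach negation normal form:
  (∀i ¬G(i,i)) ∨ (∀j G(j,j)) ∨ (∀k ∃m (¬G(k,m) ∧ H(m,k)))
All bound variables are already distinct, so no renaming is needed.
Extract every quantifier outward, since the variables are now distinct and don't occur free across branches:
  ∀i ∀j ∀k ∃m (¬G(i,i) ∨ G(j,j) ∨ ¬G(k,m) ∧ H(m,k))
The quantifier ∀m sits under an odd number of negations (counting the antecedent side of each →), so it flips to ∃m.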